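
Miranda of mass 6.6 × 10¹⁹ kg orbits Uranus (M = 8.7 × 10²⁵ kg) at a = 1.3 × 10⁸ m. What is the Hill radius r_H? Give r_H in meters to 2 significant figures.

8.2 × 10⁵ m

r_H ≈ a (m/3M)^(1/3)
    = (1.3 × 10⁸) × (6.6 × 10¹⁹ / (3 × 8.7 × 10²⁵))^(1/3)
    = 8.2 × 10⁵ m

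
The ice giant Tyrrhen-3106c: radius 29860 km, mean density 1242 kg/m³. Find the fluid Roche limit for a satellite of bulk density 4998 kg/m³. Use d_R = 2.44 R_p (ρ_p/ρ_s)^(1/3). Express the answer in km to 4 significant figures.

45810 km

d_R = 2.44 × 29860 km × (1242/4998)^(1/3)
    = 45810 km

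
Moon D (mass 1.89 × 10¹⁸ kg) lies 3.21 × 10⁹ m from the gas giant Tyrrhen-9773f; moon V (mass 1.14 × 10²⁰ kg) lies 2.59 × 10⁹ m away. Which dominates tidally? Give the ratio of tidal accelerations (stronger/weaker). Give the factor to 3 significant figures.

Tidal stretch scales as M/d³; compute that for each body.
Moon D: (1.89 × 10¹⁸) / (3.21 × 10⁹)³ = 5.714 × 10⁻¹¹
Moon V: (1.14 × 10²⁰) / (2.59 × 10⁹)³ = 6.562 × 10⁻⁹
Ratio (larger/smaller) = 115

Moon V, by a factor of ≈ 115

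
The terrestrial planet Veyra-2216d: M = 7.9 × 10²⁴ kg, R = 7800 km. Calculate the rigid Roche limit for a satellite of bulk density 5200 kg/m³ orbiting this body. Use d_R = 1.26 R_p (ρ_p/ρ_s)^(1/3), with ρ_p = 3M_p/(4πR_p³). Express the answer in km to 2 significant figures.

ρ_p = 3M_p/(4πR_p³) = 3 × (7.9 × 10²⁴) / (4π × (7.8 × 10⁶ m)³) = 4000 kg/m³
d_R = 1.26 × 7800 km × (4000/5200)^(1/3)
    = 9000 km

9000 km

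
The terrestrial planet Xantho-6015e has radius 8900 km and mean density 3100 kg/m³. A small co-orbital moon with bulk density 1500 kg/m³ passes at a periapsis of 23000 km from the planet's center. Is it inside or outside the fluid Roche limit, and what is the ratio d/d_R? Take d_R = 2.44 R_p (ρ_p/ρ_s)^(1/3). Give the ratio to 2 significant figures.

inside; d/d_R ≈ 0.83

d_R = 2.44 × (8900 km) × (3100/1500)^(1/3) = 27660 km
d/d_R = (23000) / (27660) = 0.83
Since d/d_R < 1, the body is inside the Roche limit.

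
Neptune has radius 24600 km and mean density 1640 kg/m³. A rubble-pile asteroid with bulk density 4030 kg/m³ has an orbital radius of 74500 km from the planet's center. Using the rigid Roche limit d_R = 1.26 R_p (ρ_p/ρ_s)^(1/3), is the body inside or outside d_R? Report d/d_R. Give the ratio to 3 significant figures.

outside; d/d_R ≈ 3.24

d_R = 1.26 × (24600 km) × (1640/4030)^(1/3) = 22970 km
d/d_R = (74500) / (22970) = 3.24
Since d/d_R > 1, the body is outside the Roche limit.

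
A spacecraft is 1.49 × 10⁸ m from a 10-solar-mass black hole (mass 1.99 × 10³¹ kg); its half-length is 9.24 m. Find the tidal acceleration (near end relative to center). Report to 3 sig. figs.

7.42 × 10⁻³ m/s²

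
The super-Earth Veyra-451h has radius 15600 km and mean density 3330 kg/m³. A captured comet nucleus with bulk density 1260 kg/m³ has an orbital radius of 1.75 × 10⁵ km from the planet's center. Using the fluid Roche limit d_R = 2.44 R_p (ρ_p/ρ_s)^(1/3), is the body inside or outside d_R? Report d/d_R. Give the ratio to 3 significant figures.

d_R = 2.44 × (15600 km) × (3330/1260)^(1/3) = 52630 km
d/d_R = (1.75 × 10⁵) / (52630) = 3.33
Since d/d_R > 1, the body is outside the Roche limit.

outside; d/d_R ≈ 3.33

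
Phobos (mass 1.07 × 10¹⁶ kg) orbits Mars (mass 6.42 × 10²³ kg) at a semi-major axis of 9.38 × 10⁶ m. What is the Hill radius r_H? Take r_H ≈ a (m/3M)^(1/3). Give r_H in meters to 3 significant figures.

r_H ≈ a (m/3M)^(1/3)
    = (9.38 × 10⁶) × (1.07 × 10¹⁶ / (3 × 6.42 × 10²³))^(1/3)
    = 1.66 × 10⁴ m

1.66 × 10⁴ m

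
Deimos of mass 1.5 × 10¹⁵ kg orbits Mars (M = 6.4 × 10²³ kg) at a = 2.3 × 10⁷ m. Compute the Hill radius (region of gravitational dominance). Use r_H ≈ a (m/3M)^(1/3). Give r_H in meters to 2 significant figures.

r_H ≈ a (m/3M)^(1/3)
    = (2.3 × 10⁷) × (1.5 × 10¹⁵ / (3 × 6.4 × 10²³))^(1/3)
    = 2.1 × 10⁴ m

2.1 × 10⁴ m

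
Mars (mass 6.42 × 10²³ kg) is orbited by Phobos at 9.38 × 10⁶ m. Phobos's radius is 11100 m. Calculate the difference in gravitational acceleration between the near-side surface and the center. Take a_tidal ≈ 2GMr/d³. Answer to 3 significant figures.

The tidal stretch is the gradient of GM/d² times the body's extent r, hence the 1/d³ dependence.
a_tidal = 2GMr/d³
        = 2 × (6.674 × 10⁻¹¹) × (6.42 × 10²³) × (11100) / (9.38 × 10⁶)³
        = 1.15 × 10⁻³ m/s²

1.15 × 10⁻³ m/s²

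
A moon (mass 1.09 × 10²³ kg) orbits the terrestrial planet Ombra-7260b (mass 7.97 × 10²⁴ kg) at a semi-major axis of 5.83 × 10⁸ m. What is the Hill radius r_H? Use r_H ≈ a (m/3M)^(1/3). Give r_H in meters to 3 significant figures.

r_H ≈ a (m/3M)^(1/3)
    = (5.83 × 10⁸) × (1.09 × 10²³ / (3 × 7.97 × 10²⁴))^(1/3)
    = 9.67 × 10⁷ m

9.67 × 10⁷ m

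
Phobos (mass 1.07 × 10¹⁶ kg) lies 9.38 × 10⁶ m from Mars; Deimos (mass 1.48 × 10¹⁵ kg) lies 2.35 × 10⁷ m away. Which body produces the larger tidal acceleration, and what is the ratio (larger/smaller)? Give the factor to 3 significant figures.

Phobos, by a factor of ≈ 114

Tidal acceleration ∝ M/d³, so compare M/d³ for each.
Phobos: (1.07 × 10¹⁶) / (9.38 × 10⁶)³ = 1.297 × 10⁻⁵
Deimos: (1.48 × 10¹⁵) / (2.35 × 10⁷)³ = 1.140 × 10⁻⁷
Ratio (larger/smaller) = 114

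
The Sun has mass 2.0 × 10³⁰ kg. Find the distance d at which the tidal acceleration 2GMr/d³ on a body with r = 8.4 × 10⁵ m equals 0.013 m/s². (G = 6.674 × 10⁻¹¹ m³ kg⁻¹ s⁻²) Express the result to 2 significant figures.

2GMr/d³ = a_tidal  ⇒  d = (2GMr / a_tidal)^(1/3)
d = (2 × 6.674×10⁻¹¹ × (2.0 × 10³⁰) × (8.4 × 10⁵) / (0.013))^(1/3)
  = 2.6 × 10⁹ m

2.6 × 10⁹ m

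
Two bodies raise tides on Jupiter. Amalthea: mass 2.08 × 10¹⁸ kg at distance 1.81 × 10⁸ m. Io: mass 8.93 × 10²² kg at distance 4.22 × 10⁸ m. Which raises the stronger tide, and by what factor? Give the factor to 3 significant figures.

The tide-raising term goes as M/d³ (the gradient of a 1/d² field).
Amalthea: (2.08 × 10¹⁸) / (1.81 × 10⁸)³ = 3.508 × 10⁻⁷
Io: (8.93 × 10²²) / (4.22 × 10⁸)³ = 1.188 × 10⁻³
Ratio (larger/smaller) = 3390

Io, by a factor of ≈ 3390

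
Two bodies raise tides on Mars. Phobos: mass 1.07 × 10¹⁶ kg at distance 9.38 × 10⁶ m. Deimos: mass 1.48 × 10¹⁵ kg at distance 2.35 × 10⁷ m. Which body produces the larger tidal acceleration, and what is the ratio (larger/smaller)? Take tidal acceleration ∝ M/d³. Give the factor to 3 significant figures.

Phobos, by a factor of ≈ 114

Tidal stretch scales as M/d³; compute that for each body.
Phobos: (1.07 × 10¹⁶) / (9.38 × 10⁶)³ = 1.297 × 10⁻⁵
Deimos: (1.48 × 10¹⁵) / (2.35 × 10⁷)³ = 1.140 × 10⁻⁷
Ratio (larger/smaller) = 114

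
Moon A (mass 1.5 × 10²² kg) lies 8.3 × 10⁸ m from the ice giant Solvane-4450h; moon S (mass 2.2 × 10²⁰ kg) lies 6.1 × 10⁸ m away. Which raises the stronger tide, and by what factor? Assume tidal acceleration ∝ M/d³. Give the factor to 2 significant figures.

Compare M/d³ for the two perturbers:
Moon A: (1.5 × 10²²) / (8.3 × 10⁸)³ = 2.623 × 10⁻⁵
Moon S: (2.2 × 10²⁰) / (6.1 × 10⁸)³ = 9.692 × 10⁻⁷
Ratio (larger/smaller) = 27

Moon A, by a factor of ≈ 27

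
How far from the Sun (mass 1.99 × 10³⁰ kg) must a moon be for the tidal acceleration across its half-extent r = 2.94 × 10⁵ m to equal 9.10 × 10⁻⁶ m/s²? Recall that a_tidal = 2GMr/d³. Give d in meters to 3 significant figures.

2.05 × 10¹⁰ m

2GMr/d³ = a_tidal  ⇒  d = (2GMr / a_tidal)^(1/3)
d = (2 × 6.674×10⁻¹¹ × (1.99 × 10³⁰) × (2.94 × 10⁵) / (9.10 × 10⁻⁶))^(1/3)
  = 2.05 × 10¹⁰ m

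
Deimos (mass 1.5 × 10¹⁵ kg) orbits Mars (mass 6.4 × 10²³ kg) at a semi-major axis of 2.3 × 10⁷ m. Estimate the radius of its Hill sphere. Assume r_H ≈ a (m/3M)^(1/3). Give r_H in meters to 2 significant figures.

2.1 × 10⁴ m

r_H ≈ a (m/3M)^(1/3)
    = (2.3 × 10⁷) × (1.5 × 10¹⁵ / (3 × 6.4 × 10²³))^(1/3)
    = 2.1 × 10⁴ m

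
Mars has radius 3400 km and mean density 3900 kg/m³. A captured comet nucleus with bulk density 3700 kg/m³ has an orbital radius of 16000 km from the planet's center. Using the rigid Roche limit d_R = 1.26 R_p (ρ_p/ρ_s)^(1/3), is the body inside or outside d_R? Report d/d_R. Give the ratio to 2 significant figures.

d_R = 1.26 × (3400 km) × (3900/3700)^(1/3) = 4360 km
d/d_R = (16000) / (4360) = 3.7
Since d/d_R > 1, the body is outside the Roche limit.

outside; d/d_R ≈ 3.7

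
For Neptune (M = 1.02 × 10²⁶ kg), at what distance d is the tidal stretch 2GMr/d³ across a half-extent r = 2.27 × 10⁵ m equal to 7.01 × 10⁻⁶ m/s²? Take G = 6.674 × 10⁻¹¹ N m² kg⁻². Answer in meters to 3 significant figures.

7.61 × 10⁸ m

2GMr/d³ = a_tidal  ⇒  d = (2GMr / a_tidal)^(1/3)
d = (2 × 6.674×10⁻¹¹ × (1.02 × 10²⁶) × (2.27 × 10⁵) / (7.01 × 10⁻⁶))^(1/3)
  = 7.61 × 10⁸ m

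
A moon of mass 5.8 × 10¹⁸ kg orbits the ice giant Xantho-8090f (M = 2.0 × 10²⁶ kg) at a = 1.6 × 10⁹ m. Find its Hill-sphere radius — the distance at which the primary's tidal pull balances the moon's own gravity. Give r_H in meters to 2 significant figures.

r_H ≈ a (m/3M)^(1/3)
    = (1.6 × 10⁹) × (5.8 × 10¹⁸ / (3 × 2.0 × 10²⁶))^(1/3)
    = 3.4 × 10⁶ m

3.4 × 10⁶ m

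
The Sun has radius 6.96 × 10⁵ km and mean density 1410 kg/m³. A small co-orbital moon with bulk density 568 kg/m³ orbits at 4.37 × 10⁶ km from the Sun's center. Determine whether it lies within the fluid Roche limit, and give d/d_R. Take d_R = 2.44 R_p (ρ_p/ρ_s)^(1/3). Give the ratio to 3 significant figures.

d_R = 2.44 × (6.96 × 10⁵ km) × (1410/568)^(1/3) = 2.299 × 10⁶ km
d/d_R = (4.37 × 10⁶) / (2.299 × 10⁶) = 1.90
Since d/d_R > 1, the body is outside the Roche limit.

outside; d/d_R ≈ 1.90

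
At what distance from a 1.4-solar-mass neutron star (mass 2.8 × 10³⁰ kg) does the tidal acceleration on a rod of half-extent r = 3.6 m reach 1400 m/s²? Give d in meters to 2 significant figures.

9.9 × 10⁵ m

2GMr/d³ = a_tidal  ⇒  d = (2GMr / a_tidal)^(1/3)
d = (2 × 6.674×10⁻¹¹ × (2.8 × 10³⁰) × (3.6) / (1400))^(1/3)
  = 9.9 × 10⁵ m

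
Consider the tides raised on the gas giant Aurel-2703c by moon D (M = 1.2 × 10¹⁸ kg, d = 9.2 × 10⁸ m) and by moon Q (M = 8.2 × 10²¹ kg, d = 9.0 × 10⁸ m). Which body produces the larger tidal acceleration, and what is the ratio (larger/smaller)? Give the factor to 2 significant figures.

The tide-raising term goes as M/d³ (the gradient of a 1/d² field).
Moon D: (1.2 × 10¹⁸) / (9.2 × 10⁸)³ = 1.541 × 10⁻⁹
Moon Q: (8.2 × 10²¹) / (9.0 × 10⁸)³ = 1.125 × 10⁻⁵
Ratio (larger/smaller) = 7300

Moon Q, by a factor of ≈ 7300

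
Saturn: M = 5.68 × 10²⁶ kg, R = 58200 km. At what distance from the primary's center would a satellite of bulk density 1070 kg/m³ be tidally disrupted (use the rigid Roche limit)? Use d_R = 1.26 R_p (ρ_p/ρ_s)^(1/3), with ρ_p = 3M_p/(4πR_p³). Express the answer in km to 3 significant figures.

ρ_p = 3M_p/(4πR_p³) = 3 × (5.68 × 10²⁶) / (4π × (5.82 × 10⁷ m)³) = 688 kg/m³
d_R = 1.26 × 58200 km × (688/1070)^(1/3)
    = 63300 km

63300 km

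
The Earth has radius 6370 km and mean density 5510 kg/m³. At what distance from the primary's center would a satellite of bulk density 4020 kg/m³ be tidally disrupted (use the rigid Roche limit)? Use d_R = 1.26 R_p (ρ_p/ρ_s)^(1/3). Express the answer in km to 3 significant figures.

d_R = 1.26 × 6370 km × (5510/4020)^(1/3)
    = 8920 km

8920 km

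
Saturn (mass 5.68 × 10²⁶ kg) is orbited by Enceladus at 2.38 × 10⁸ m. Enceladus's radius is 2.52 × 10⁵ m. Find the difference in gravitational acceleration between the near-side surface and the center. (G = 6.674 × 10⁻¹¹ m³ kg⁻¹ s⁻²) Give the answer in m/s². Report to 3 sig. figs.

1.42 × 10⁻³ m/s²

a_tidal = 2GMr/d³
        = 2 × (6.674 × 10⁻¹¹) × (5.68 × 10²⁶) × (2.52 × 10⁵) / (2.38 × 10⁸)³
        = 1.42 × 10⁻³ m/s²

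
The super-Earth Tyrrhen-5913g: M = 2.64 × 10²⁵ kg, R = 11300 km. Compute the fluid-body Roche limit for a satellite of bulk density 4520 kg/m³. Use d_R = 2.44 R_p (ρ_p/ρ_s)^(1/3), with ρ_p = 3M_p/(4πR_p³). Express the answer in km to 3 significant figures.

27300 km

ρ_p = 3M_p/(4πR_p³) = 3 × (2.64 × 10²⁵) / (4π × (1.13 × 10⁷ m)³) = 4370 kg/m³
d_R = 2.44 × 11300 km × (4370/4520)^(1/3)
    = 27300 km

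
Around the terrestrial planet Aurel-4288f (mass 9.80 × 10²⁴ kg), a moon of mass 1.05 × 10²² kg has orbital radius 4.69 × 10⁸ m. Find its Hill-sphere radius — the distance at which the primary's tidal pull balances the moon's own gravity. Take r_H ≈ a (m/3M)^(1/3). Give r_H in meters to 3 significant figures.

r_H ≈ a (m/3M)^(1/3)
    = (4.69 × 10⁸) × (1.05 × 10²² / (3 × 9.80 × 10²⁴))^(1/3)
    = 3.33 × 10⁷ m

3.33 × 10⁷ m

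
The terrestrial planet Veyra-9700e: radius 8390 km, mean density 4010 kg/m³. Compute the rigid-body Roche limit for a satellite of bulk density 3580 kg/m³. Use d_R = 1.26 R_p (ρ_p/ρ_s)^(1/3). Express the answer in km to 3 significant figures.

d_R = 1.26 × 8390 km × (4010/3580)^(1/3)
    = 11000 km

11000 km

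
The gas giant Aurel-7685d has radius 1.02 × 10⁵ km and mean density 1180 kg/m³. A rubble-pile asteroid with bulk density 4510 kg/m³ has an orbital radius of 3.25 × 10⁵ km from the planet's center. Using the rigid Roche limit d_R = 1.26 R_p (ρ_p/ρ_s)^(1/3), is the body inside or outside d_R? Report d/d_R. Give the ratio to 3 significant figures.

outside; d/d_R ≈ 3.95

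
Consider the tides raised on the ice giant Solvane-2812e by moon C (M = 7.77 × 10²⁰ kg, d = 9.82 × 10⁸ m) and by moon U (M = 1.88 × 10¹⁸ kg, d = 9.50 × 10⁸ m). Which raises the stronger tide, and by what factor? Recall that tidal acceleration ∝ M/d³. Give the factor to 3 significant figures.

Compare M/d³ for the two perturbers:
Moon C: (7.77 × 10²⁰) / (9.82 × 10⁸)³ = 8.205 × 10⁻⁷
Moon U: (1.88 × 10¹⁸) / (9.50 × 10⁸)³ = 2.193 × 10⁻⁹
Ratio (larger/smaller) = 374

Moon C, by a factor of ≈ 374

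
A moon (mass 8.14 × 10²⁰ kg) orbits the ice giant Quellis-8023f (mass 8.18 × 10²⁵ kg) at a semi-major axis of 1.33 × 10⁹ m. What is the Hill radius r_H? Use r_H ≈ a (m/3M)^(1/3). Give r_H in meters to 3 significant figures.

1.98 × 10⁷ m

r_H ≈ a (m/3M)^(1/3)
    = (1.33 × 10⁹) × (8.14 × 10²⁰ / (3 × 8.18 × 10²⁵))^(1/3)
    = 1.98 × 10⁷ m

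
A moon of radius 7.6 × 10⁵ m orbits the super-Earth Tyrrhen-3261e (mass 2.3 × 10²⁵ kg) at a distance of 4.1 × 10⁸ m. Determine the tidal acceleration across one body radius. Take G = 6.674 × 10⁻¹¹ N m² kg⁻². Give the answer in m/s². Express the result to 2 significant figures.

3.4 × 10⁻⁵ m/s²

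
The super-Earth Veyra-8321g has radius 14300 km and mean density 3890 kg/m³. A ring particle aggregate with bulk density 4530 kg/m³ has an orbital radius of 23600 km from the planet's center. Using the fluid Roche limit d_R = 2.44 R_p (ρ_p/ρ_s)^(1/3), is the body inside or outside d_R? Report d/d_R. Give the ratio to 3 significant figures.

inside; d/d_R ≈ 0.712

d_R = 2.44 × (14300 km) × (3890/4530)^(1/3) = 33160 km
d/d_R = (23600) / (33160) = 0.712
Since d/d_R < 1, the body is inside the Roche limit.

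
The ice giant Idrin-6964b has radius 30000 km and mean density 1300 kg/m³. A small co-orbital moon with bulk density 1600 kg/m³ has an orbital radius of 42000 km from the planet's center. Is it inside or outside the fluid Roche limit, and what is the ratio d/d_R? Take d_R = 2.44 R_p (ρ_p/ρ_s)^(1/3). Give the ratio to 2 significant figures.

d_R = 2.44 × (30000 km) × (1300/1600)^(1/3) = 68300 km
d/d_R = (42000) / (68300) = 0.61
Since d/d_R < 1, the body is inside the Roche limit.

inside; d/d_R ≈ 0.61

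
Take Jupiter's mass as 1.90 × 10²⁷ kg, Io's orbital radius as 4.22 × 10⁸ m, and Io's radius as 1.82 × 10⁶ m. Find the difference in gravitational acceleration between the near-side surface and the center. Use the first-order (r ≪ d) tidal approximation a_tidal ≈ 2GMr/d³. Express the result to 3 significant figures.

6.14 × 10⁻³ m/s²

a_tidal = 2GMr/d³
        = 2 × (6.674 × 10⁻¹¹) × (1.90 × 10²⁷) × (1.82 × 10⁶) / (4.22 × 10⁸)³
        = 6.14 × 10⁻³ m/s²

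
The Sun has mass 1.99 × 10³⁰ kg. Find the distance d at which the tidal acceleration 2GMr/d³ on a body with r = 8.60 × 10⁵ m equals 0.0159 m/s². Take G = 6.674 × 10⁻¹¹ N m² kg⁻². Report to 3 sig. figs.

2GMr/d³ = a_tidal  ⇒  d = (2GMr / a_tidal)^(1/3)
d = (2 × 6.674×10⁻¹¹ × (1.99 × 10³⁰) × (8.60 × 10⁵) / (0.0159))^(1/3)
  = 2.43 × 10⁹ m

2.43 × 10⁹ m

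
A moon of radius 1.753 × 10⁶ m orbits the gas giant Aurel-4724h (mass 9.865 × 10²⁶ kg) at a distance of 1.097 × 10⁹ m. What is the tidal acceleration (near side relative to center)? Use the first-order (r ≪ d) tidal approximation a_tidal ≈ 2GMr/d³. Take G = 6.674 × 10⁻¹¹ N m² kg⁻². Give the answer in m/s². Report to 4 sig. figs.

1.749 × 10⁻⁴ m/s²

Since r ≪ d, expand the inverse-square field across one radius to get the leading 2GMr/d³ term.
a_tidal = 2GMr/d³
        = 2 × (6.674 × 10⁻¹¹) × (9.865 × 10²⁶) × (1.753 × 10⁶) / (1.097 × 10⁹)³
        = 1.749 × 10⁻⁴ m/s²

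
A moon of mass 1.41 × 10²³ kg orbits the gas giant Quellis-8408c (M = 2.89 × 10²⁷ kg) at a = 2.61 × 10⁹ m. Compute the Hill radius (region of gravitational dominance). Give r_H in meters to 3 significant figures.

6.61 × 10⁷ m

r_H ≈ a (m/3M)^(1/3)
    = (2.61 × 10⁹) × (1.41 × 10²³ / (3 × 2.89 × 10²⁷))^(1/3)
    = 6.61 × 10⁷ m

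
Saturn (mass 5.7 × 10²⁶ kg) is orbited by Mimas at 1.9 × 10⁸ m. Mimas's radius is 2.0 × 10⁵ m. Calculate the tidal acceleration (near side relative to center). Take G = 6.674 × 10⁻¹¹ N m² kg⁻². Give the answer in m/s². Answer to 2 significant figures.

Δg = 2GMr/d³
   = 2 × (6.674 × 10⁻¹¹) × (5.7 × 10²⁶) × (2.0 × 10⁵) / (1.9 × 10⁸)³
   = 2.2 × 10⁻³ m/s²

2.2 × 10⁻³ m/s²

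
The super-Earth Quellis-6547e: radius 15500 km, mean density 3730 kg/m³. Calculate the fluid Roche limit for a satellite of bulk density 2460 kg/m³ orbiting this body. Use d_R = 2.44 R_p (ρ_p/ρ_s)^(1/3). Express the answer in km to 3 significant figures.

43400 km

d_R = 2.44 × 15500 km × (3730/2460)^(1/3)
    = 43400 km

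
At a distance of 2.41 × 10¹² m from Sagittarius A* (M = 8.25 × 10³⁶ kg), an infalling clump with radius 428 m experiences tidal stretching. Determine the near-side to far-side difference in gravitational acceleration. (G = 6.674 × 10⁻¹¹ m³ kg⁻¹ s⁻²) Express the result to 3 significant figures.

6.73 × 10⁻⁸ m/s²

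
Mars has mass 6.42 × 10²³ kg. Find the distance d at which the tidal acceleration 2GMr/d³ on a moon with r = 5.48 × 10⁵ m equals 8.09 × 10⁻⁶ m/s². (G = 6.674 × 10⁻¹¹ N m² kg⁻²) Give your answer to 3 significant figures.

1.80 × 10⁸ m

2GMr/d³ = a_tidal  ⇒  d = (2GMr / a_tidal)^(1/3)
d = (2 × 6.674×10⁻¹¹ × (6.42 × 10²³) × (5.48 × 10⁵) / (8.09 × 10⁻⁶))^(1/3)
  = 1.80 × 10⁸ m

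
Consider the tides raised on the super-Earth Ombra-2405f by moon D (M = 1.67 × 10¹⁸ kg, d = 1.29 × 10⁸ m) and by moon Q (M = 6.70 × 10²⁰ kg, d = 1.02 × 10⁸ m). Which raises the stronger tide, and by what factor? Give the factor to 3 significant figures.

Moon Q, by a factor of ≈ 812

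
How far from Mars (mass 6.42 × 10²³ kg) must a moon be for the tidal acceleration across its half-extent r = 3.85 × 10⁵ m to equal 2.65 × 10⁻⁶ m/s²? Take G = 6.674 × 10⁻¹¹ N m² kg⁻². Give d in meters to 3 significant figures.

2GMr/d³ = a_tidal  ⇒  d = (2GMr / a_tidal)^(1/3)
d = (2 × 6.674×10⁻¹¹ × (6.42 × 10²³) × (3.85 × 10⁵) / (2.65 × 10⁻⁶))^(1/3)
  = 2.32 × 10⁸ m

2.32 × 10⁸ m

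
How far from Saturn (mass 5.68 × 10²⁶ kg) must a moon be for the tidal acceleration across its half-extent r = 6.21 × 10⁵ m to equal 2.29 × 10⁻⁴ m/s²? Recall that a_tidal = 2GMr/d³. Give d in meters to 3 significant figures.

5.90 × 10⁸ m

2GMr/d³ = a_tidal  ⇒  d = (2GMr / a_tidal)^(1/3)
d = (2 × 6.674×10⁻¹¹ × (5.68 × 10²⁶) × (6.21 × 10⁵) / (2.29 × 10⁻⁴))^(1/3)
  = 5.90 × 10⁸ m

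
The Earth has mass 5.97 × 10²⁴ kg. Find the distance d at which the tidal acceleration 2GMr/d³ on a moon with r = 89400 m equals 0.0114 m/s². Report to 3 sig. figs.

1.84 × 10⁷ m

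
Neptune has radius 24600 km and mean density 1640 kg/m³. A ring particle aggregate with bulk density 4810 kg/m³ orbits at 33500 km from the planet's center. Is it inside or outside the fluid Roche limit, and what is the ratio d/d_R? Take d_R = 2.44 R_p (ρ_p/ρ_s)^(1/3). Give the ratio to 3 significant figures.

inside; d/d_R ≈ 0.799

d_R = 2.44 × (24600 km) × (1640/4810)^(1/3) = 41930 km
d/d_R = (33500) / (41930) = 0.799
Since d/d_R < 1, the body is inside the Roche limit.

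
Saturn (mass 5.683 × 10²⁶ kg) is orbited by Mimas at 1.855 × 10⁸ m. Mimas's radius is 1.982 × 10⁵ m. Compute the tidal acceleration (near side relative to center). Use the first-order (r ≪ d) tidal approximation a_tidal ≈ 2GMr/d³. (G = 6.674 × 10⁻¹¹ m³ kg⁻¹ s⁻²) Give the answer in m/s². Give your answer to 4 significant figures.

2.355 × 10⁻³ m/s²

Δa = 2GMr/d³
   = 2 × (6.674 × 10⁻¹¹) × (5.683 × 10²⁶) × (1.982 × 10⁵) / (1.855 × 10⁸)³
   = 2.355 × 10⁻³ m/s²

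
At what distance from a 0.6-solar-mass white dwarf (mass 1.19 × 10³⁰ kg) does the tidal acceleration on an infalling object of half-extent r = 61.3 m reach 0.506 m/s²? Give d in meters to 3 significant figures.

2.68 × 10⁷ m

2GMr/d³ = a_tidal  ⇒  d = (2GMr / a_tidal)^(1/3)
d = (2 × 6.674×10⁻¹¹ × (1.19 × 10³⁰) × (61.3) / (0.506))^(1/3)
  = 2.68 × 10⁷ m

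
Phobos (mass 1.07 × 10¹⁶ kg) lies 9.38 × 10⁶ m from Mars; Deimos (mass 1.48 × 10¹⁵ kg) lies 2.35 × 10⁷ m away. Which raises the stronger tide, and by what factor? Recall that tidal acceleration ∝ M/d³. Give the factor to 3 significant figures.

Phobos, by a factor of ≈ 114

Tidal stretch scales as M/d³; compute that for each body.
Phobos: (1.07 × 10¹⁶) / (9.38 × 10⁶)³ = 1.297 × 10⁻⁵
Deimos: (1.48 × 10¹⁵) / (2.35 × 10⁷)³ = 1.140 × 10⁻⁷
Ratio (larger/smaller) = 114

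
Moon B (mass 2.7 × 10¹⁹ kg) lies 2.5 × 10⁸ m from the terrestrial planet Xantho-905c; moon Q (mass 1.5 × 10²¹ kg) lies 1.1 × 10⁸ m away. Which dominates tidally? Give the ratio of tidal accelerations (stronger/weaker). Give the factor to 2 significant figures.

Moon Q, by a factor of ≈ 650

Tidal acceleration ∝ M/d³, so compare M/d³ for each.
Moon B: (2.7 × 10¹⁹) / (2.5 × 10⁸)³ = 1.728 × 10⁻⁶
Moon Q: (1.5 × 10²¹) / (1.1 × 10⁸)³ = 1.127 × 10⁻³
Ratio (larger/smaller) = 650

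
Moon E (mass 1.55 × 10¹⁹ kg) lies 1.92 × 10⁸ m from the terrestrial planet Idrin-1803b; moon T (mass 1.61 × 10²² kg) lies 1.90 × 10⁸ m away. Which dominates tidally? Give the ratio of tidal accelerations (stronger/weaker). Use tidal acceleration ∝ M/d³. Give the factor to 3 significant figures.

The tide-raising term goes as M/d³ (the gradient of a 1/d² field).
Moon E: (1.55 × 10¹⁹) / (1.92 × 10⁸)³ = 2.190 × 10⁻⁶
Moon T: (1.61 × 10²²) / (1.90 × 10⁸)³ = 2.347 × 10⁻³
Ratio (larger/smaller) = 1070

Moon T, by a factor of ≈ 1070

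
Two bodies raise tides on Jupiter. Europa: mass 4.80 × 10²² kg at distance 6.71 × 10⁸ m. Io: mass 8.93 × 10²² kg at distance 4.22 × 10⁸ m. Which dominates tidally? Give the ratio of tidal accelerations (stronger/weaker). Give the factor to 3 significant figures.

Io, by a factor of ≈ 7.48

Tidal stretch scales as M/d³; compute that for each body.
Europa: (4.80 × 10²²) / (6.71 × 10⁸)³ = 1.589 × 10⁻⁴
Io: (8.93 × 10²²) / (4.22 × 10⁸)³ = 1.188 × 10⁻³
Ratio (larger/smaller) = 7.48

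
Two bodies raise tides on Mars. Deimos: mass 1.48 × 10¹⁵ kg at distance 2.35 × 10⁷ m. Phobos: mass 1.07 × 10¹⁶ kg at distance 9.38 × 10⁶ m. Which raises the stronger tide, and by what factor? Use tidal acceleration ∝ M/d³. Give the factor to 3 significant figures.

Phobos, by a factor of ≈ 114

Compare M/d³ for the two perturbers:
Deimos: (1.48 × 10¹⁵) / (2.35 × 10⁷)³ = 1.140 × 10⁻⁷
Phobos: (1.07 × 10¹⁶) / (9.38 × 10⁶)³ = 1.297 × 10⁻⁵
Ratio (larger/smaller) = 114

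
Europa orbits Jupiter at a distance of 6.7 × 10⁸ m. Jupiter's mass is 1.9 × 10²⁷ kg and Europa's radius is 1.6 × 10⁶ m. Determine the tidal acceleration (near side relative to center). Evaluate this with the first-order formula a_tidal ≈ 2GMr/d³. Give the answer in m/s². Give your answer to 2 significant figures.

Differencing GM/(d−r)² and GM/d² to first order in r/d gives 2GMr/d³.
a_tidal = 2GMr/d³
        = 2 × (6.674 × 10⁻¹¹) × (1.9 × 10²⁷) × (1.6 × 10⁶) / (6.7 × 10⁸)³
        = 1.3 × 10⁻³ m/s²

1.3 × 10⁻³ m/s²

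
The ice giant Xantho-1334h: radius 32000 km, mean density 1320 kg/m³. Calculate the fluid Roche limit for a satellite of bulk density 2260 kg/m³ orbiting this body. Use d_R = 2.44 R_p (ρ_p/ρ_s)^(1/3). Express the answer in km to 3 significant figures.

65300 km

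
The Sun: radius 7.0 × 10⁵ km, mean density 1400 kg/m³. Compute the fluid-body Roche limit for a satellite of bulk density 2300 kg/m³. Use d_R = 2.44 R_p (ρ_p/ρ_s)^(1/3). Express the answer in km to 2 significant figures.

d_R = 2.44 × 7.0 × 10⁵ km × (1400/2300)^(1/3)
    = 1.4 × 10⁶ km

1.4 × 10⁶ km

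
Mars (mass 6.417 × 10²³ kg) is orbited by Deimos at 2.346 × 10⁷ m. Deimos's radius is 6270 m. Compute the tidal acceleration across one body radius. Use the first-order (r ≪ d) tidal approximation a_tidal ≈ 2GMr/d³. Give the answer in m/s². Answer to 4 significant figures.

4.159 × 10⁻⁵ m/s²

Δa = 2GMr/d³
   = 2 × (6.674 × 10⁻¹¹) × (6.417 × 10²³) × (6270) / (2.346 × 10⁷)³
   = 4.159 × 10⁻⁵ m/s²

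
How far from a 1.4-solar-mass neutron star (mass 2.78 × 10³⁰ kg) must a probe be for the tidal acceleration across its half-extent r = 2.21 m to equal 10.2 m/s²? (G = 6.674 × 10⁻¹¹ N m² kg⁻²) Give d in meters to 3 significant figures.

4.32 × 10⁶ m

2GMr/d³ = a_tidal  ⇒  d = (2GMr / a_tidal)^(1/3)
d = (2 × 6.674×10⁻¹¹ × (2.78 × 10³⁰) × (2.21) / (10.2))^(1/3)
  = 4.32 × 10⁶ m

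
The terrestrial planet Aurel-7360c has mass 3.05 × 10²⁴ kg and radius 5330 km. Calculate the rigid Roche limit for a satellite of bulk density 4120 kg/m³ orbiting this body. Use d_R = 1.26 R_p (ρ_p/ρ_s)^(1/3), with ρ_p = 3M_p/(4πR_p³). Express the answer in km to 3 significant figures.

7070 km

ρ_p = 3M_p/(4πR_p³) = 3 × (3.05 × 10²⁴) / (4π × (5.33 × 10⁶ m)³) = 4810 kg/m³
d_R = 1.26 × 5330 km × (4810/4120)^(1/3)
    = 7070 km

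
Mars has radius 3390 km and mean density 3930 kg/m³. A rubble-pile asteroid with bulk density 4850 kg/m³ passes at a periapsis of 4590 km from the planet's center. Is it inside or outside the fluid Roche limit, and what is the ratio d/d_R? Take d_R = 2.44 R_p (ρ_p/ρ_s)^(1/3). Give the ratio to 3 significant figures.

inside; d/d_R ≈ 0.595

d_R = 2.44 × (3390 km) × (3930/4850)^(1/3) = 7712 km
d/d_R = (4590) / (7712) = 0.595
Since d/d_R < 1, the body is inside the Roche limit.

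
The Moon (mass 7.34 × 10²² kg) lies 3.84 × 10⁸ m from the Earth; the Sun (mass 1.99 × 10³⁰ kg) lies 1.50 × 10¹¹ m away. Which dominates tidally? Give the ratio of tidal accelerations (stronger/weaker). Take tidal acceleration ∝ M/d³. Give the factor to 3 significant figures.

The Moon, by a factor of ≈ 2.20

Tidal acceleration ∝ M/d³, so compare M/d³ for each.
The Moon: (7.34 × 10²²) / (3.84 × 10⁸)³ = 1.296 × 10⁻³
The Sun: (1.99 × 10³⁰) / (1.50 × 10¹¹)³ = 5.896 × 10⁻⁴
Ratio (larger/smaller) = 2.20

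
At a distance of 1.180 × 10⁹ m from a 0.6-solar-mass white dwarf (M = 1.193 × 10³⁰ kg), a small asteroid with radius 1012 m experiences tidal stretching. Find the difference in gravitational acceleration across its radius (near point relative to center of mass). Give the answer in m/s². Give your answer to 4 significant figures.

9.808 × 10⁻⁵ m/s²

Differencing GM/(d−r)² and GM/d² to first order in r/d gives 2GMr/d³.
Δg = 2GMr/d³
   = 2 × (6.674 × 10⁻¹¹) × (1.193 × 10³⁰) × (1012) / (1.180 × 10⁹)³
   = 9.808 × 10⁻⁵ m/s²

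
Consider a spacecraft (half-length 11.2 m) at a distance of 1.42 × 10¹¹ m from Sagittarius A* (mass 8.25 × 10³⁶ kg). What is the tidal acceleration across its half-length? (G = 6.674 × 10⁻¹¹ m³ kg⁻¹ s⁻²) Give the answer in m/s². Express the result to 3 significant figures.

4.31 × 10⁻⁶ m/s²

Differencing GM/(d−r)² and GM/d² to first order in r/d gives 2GMr/d³.
a_tidal = 2GMr/d³
        = 2 × (6.674 × 10⁻¹¹) × (8.25 × 10³⁶) × (11.2) / (1.42 × 10¹¹)³
        = 4.31 × 10⁻⁶ m/s²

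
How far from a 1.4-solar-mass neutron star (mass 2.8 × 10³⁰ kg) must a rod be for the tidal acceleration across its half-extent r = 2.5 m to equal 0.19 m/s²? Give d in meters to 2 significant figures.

1.7 × 10⁷ m

2GMr/d³ = a_tidal  ⇒  d = (2GMr / a_tidal)^(1/3)
d = (2 × 6.674×10⁻¹¹ × (2.8 × 10³⁰) × (2.5) / (0.19))^(1/3)
  = 1.7 × 10⁷ m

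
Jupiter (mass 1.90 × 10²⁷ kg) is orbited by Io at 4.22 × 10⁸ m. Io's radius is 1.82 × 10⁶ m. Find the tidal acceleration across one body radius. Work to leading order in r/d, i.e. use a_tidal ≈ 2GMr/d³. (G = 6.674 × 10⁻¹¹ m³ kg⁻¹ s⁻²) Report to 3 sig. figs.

Δg = 2GMr/d³
   = 2 × (6.674 × 10⁻¹¹) × (1.90 × 10²⁷) × (1.82 × 10⁶) / (4.22 × 10⁸)³
   = 6.14 × 10⁻³ m/s²

6.14 × 10⁻³ m/s²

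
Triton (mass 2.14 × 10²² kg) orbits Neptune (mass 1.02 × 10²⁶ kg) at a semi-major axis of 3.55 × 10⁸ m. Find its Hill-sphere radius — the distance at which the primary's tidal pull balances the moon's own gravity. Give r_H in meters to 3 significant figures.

r_H ≈ a (m/3M)^(1/3)
    = (3.55 × 10⁸) × (2.14 × 10²² / (3 × 1.02 × 10²⁶))^(1/3)
    = 1.46 × 10⁷ m

1.46 × 10⁷ m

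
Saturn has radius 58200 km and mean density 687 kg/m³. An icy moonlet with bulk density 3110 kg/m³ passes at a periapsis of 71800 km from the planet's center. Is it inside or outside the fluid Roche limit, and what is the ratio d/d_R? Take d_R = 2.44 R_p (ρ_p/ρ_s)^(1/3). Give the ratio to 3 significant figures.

inside; d/d_R ≈ 0.836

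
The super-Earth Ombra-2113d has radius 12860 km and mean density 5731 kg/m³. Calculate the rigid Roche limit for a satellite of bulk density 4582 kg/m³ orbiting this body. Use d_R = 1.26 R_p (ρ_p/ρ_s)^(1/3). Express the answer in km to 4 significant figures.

17460 km

d_R = 1.26 × 12860 km × (5731/4582)^(1/3)
    = 17460 km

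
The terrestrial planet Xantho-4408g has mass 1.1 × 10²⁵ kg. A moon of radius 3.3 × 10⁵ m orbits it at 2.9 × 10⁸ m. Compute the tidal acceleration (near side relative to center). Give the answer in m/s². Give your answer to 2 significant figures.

2.0 × 10⁻⁵ m/s²

a_tidal = 2GMr/d³
        = 2 × (6.674 × 10⁻¹¹) × (1.1 × 10²⁵) × (3.3 × 10⁵) / (2.9 × 10⁸)³
        = 2.0 × 10⁻⁵ m/s²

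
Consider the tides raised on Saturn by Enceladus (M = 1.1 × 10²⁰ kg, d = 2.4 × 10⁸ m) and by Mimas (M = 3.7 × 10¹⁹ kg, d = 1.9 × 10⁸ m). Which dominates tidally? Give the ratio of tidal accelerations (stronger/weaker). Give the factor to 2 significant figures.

The tide-raising term goes as M/d³ (the gradient of a 1/d² field).
Enceladus: (1.1 × 10²⁰) / (2.4 × 10⁸)³ = 7.957 × 10⁻⁶
Mimas: (3.7 × 10¹⁹) / (1.9 × 10⁸)³ = 5.394 × 10⁻⁶
Ratio (larger/smaller) = 1.5

Enceladus, by a factor of ≈ 1.5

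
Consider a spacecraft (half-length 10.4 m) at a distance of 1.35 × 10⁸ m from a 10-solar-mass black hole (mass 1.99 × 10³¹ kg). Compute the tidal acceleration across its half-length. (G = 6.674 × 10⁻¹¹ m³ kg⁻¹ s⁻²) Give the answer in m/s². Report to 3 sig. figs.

The tidal stretch is the gradient of GM/d² times the body's extent r, hence the 1/d³ dependence.
Δg = 2GMr/d³
   = 2 × (6.674 × 10⁻¹¹) × (1.99 × 10³¹) × (10.4) / (1.35 × 10⁸)³
   = 1.12 × 10⁻² m/s²

1.12 × 10⁻² m/s²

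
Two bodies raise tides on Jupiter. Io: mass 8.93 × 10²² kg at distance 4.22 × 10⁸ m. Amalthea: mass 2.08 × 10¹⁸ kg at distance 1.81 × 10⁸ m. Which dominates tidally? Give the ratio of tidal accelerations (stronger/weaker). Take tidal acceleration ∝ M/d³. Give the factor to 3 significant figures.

Tidal acceleration ∝ M/d³, so compare M/d³ for each.
Io: (8.93 × 10²²) / (4.22 × 10⁸)³ = 1.188 × 10⁻³
Amalthea: (2.08 × 10¹⁸) / (1.81 × 10⁸)³ = 3.508 × 10⁻⁷
Ratio (larger/smaller) = 3390

Io, by a factor of ≈ 3390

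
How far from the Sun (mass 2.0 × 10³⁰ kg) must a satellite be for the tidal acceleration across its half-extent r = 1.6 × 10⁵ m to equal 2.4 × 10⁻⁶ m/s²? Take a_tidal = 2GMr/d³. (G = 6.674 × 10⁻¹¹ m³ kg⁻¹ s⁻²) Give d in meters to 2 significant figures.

2GMr/d³ = a_tidal  ⇒  d = (2GMr / a_tidal)^(1/3)
d = (2 × 6.674×10⁻¹¹ × (2.0 × 10³⁰) × (1.6 × 10⁵) / (2.4 × 10⁻⁶))^(1/3)
  = 2.6 × 10¹⁰ m

2.6 × 10¹⁰ m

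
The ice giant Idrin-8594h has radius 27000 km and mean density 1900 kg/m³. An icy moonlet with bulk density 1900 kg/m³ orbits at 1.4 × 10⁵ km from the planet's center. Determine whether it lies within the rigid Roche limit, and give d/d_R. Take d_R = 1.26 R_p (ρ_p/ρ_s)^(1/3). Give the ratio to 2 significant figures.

outside; d/d_R ≈ 4.1

d_R = 1.26 × (27000 km) × (1900/1900)^(1/3) = 34020 km
d/d_R = (1.4 × 10⁵) / (34020) = 4.1
Since d/d_R > 1, the body is outside the Roche limit.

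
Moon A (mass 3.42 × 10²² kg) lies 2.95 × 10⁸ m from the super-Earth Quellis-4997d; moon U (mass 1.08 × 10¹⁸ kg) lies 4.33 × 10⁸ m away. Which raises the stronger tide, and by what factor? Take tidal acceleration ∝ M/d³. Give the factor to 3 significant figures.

Tidal stretch scales as M/d³; compute that for each body.
Moon A: (3.42 × 10²²) / (2.95 × 10⁸)³ = 1.332 × 10⁻³
Moon U: (1.08 × 10¹⁸) / (4.33 × 10⁸)³ = 1.330 × 10⁻⁸
Ratio (larger/smaller) = 1.00 × 10⁵

Moon A, by a factor of ≈ 1.00 × 10⁵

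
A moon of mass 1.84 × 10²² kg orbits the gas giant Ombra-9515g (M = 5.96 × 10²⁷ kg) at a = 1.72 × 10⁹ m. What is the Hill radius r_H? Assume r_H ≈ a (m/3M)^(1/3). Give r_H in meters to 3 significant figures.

r_H ≈ a (m/3M)^(1/3)
    = (1.72 × 10⁹) × (1.84 × 10²² / (3 × 5.96 × 10²⁷))^(1/3)
    = 1.74 × 10⁷ m

1.74 × 10⁷ m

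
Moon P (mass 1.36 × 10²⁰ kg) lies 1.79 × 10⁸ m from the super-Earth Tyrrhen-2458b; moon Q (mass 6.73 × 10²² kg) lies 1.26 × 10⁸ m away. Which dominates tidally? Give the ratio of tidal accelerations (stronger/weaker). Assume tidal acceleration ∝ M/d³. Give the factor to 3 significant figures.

The tide-raising term goes as M/d³ (the gradient of a 1/d² field).
Moon P: (1.36 × 10²⁰) / (1.79 × 10⁸)³ = 2.371 × 10⁻⁵
Moon Q: (6.73 × 10²²) / (1.26 × 10⁸)³ = 3.364 × 10⁻²
Ratio (larger/smaller) = 1420

Moon Q, by a factor of ≈ 1420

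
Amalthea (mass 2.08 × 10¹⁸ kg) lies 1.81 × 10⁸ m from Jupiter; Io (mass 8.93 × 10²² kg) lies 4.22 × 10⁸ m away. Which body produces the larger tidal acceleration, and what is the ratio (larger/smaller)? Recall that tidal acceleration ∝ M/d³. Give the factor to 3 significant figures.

Io, by a factor of ≈ 3390

The tide-raising term goes as M/d³ (the gradient of a 1/d² field).
Amalthea: (2.08 × 10¹⁸) / (1.81 × 10⁸)³ = 3.508 × 10⁻⁷
Io: (8.93 × 10²²) / (4.22 × 10⁸)³ = 1.188 × 10⁻³
Ratio (larger/smaller) = 3390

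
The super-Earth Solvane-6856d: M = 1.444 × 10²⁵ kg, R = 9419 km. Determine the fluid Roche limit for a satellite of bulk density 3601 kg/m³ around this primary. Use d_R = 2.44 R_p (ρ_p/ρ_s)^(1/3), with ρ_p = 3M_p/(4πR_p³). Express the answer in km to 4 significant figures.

ρ_p = 3M_p/(4πR_p³) = 3 × (1.444 × 10²⁵) / (4π × (9.419 × 10⁶ m)³) = 4125 kg/m³
d_R = 2.44 × 9419 km × (4125/3601)^(1/3)
    = 24050 km

24050 km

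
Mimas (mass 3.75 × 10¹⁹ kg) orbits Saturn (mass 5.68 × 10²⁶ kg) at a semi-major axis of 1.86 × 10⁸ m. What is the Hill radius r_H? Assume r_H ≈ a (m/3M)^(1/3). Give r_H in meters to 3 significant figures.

5.21 × 10⁵ m

r_H ≈ a (m/3M)^(1/3)
    = (1.86 × 10⁸) × (3.75 × 10¹⁹ / (3 × 5.68 × 10²⁶))^(1/3)
    = 5.21 × 10⁵ m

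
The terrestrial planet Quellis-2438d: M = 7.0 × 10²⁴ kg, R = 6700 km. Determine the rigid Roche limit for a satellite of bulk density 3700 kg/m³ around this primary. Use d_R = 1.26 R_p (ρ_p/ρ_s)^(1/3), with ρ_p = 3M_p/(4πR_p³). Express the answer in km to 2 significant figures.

ρ_p = 3M_p/(4πR_p³) = 3 × (7.0 × 10²⁴) / (4π × (6.7 × 10⁶ m)³) = 5600 kg/m³
d_R = 1.26 × 6700 km × (5600/3700)^(1/3)
    = 9700 km

9700 km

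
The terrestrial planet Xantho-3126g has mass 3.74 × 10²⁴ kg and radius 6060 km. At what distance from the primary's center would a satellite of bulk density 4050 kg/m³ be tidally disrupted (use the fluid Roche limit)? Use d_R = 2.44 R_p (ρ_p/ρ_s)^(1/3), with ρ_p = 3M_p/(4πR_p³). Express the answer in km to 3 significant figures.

14700 km

ρ_p = 3M_p/(4πR_p³) = 3 × (3.74 × 10²⁴) / (4π × (6.06 × 10⁶ m)³) = 4010 kg/m³
d_R = 2.44 × 6060 km × (4010/4050)^(1/3)
    = 14700 km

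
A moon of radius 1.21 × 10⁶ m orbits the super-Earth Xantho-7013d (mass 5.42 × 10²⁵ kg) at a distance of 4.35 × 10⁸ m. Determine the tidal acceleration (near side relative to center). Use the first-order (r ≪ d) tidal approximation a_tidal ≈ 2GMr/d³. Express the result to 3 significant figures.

Δa = 2GMr/d³
   = 2 × (6.674 × 10⁻¹¹) × (5.42 × 10²⁵) × (1.21 × 10⁶) / (4.35 × 10⁸)³
   = 1.06 × 10⁻⁴ m/s²

1.06 × 10⁻⁴ m/s²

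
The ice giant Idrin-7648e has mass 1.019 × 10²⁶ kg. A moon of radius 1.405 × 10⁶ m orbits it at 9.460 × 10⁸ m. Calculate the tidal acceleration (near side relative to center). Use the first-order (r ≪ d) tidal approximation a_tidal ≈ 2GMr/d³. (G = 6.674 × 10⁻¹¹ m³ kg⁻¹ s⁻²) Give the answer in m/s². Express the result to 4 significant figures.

2.257 × 10⁻⁵ m/s²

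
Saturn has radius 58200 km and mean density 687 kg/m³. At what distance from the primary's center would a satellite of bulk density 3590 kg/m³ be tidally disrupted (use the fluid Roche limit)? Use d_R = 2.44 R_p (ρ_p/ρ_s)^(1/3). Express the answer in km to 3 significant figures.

d_R = 2.44 × 58200 km × (687/3590)^(1/3)
    = 81800 km

81800 km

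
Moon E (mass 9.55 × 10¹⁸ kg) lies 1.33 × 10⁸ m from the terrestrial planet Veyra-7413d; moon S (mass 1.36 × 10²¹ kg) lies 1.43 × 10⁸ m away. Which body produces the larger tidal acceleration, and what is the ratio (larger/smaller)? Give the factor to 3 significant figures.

Moon S, by a factor of ≈ 115

The tide-raising term goes as M/d³ (the gradient of a 1/d² field).
Moon E: (9.55 × 10¹⁸) / (1.33 × 10⁸)³ = 4.059 × 10⁻⁶
Moon S: (1.36 × 10²¹) / (1.43 × 10⁸)³ = 4.651 × 10⁻⁴
Ratio (larger/smaller) = 115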